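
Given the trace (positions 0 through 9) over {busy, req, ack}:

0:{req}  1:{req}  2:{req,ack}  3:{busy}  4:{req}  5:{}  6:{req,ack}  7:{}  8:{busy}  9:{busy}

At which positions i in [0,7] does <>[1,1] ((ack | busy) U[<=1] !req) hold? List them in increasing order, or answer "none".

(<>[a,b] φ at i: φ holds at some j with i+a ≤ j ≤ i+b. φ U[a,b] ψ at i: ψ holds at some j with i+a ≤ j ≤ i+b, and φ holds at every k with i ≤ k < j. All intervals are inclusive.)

1, 2, 4, 5, 6, 7

Evaluate at each i in [0,7]:
  i=0: ✗ (none in [1,1])
  i=1: ✓ (witness j=2)
  i=2: ✓ (witness j=3)
  i=3: ✗ (none in [4,4])
  i=4: ✓ (witness j=5)
  i=5: ✓ (witness j=6)
  i=6: ✓ (witness j=7)
  i=7: ✓ (witness j=8)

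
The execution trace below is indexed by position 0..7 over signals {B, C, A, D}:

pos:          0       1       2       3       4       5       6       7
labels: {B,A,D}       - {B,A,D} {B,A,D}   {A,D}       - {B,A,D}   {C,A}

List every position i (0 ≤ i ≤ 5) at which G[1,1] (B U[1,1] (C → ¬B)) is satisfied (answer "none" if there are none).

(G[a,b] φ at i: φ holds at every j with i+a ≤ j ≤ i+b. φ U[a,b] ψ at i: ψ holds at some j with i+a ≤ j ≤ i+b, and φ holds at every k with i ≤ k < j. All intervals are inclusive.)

Evaluate at each i in [0,5]:
  i=0: ✗ (fails at j=1)
  i=1: ✓ (all of [2,2])
  i=2: ✓ (all of [3,3])
  i=3: ✗ (fails at j=4)
  i=4: ✗ (fails at j=5)
  i=5: ✓ (all of [6,6])

1, 2, 5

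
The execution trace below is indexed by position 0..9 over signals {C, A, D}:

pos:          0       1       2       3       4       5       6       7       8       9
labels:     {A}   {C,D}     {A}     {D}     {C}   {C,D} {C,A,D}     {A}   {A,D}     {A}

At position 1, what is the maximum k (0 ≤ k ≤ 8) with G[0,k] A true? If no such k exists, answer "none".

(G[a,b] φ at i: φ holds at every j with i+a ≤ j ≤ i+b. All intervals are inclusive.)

A must hold from j=1 onward; find where it first fails.
  j=1: fails → no k works.

none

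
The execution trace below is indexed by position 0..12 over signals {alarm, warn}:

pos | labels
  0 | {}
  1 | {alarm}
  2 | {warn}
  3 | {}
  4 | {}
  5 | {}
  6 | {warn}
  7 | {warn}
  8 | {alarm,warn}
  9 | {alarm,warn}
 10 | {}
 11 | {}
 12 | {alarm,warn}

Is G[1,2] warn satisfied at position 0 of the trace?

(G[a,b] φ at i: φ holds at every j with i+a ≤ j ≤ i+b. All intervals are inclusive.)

Check warn at every j in [1,2]:
  j=1: false
  j=2: true
Fails at j=1 → formula fails.

Does not hold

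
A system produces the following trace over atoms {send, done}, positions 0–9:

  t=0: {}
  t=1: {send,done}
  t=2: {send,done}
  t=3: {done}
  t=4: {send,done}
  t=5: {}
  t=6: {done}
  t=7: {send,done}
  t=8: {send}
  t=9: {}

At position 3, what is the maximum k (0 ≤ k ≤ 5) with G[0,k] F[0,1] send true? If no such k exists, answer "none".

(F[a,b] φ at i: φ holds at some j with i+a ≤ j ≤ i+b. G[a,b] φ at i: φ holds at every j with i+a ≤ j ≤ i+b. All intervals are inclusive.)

1

F[0,1] send must hold from j=3 onward; find where it first fails.
  j=3: holds
  j=4: holds
  j=5: fails
Holds on [3,4], so largest k = 1.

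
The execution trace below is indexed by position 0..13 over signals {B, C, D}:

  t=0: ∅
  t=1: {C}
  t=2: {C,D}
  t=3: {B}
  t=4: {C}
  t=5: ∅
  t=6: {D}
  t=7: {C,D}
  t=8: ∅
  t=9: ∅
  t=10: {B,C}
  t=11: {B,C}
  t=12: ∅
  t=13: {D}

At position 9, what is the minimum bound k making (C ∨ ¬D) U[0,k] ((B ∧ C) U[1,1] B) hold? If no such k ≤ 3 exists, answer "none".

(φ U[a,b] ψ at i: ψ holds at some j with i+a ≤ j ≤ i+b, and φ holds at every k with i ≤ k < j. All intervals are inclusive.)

Need earliest j ≥ 9 with ((B ∧ C) U[1,1] B), and (C ∨ ¬D) at every k in [9,j-1].
  j=9: rhs fails.
  j=10: rhs holds; lhs holds on [9,9]. k = 1.

1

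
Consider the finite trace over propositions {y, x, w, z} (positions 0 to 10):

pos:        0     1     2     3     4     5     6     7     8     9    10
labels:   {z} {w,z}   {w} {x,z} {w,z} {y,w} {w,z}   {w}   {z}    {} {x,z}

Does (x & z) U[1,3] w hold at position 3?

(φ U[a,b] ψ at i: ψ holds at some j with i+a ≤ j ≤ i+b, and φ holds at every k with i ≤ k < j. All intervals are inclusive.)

True

Need some j in [4,6] with w, and (x & z) at every k in [3,j-1].
  j=4: w holds; (x & z) holds at every k in [3,3] → satisfied.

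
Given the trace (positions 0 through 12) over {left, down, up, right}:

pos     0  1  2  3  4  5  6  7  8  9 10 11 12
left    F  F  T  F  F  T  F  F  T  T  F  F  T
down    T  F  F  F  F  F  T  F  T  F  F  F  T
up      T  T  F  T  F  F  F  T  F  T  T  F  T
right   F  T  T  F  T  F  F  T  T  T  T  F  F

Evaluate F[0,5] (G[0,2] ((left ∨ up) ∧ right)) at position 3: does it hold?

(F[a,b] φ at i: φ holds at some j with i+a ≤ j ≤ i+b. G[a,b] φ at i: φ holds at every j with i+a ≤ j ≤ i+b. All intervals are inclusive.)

Yes

Check G[0,2] ((left ∨ up) ∧ right) at each j in [3,8]:
  j=3: fails at 3
  j=4: fails at 4
  j=5: fails at 5
  j=6: fails at 6
  j=7: holds on [7,9]
  j=8: holds on [8,10]
Found at j=7 → formula holds.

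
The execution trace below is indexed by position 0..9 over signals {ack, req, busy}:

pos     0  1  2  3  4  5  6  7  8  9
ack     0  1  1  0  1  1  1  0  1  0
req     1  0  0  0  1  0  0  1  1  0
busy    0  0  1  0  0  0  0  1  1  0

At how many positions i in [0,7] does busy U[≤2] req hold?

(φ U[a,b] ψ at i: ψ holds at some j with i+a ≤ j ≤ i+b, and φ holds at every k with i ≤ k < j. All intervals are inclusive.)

3

Evaluate at each i in [0,7]:
  i=0: ✓ (rhs at j=0)
  i=1: ✗ (no rhs in [1,3])
  i=2: ✗ (lhs fails at k=3 before rhs at j=4)
  i=3: ✗ (lhs fails at k=3 before rhs at j=4)
  i=4: ✓ (rhs at j=4)
  i=5: ✗ (lhs fails at k=5 before rhs at j=7)
  i=6: ✗ (lhs fails at k=6 before rhs at j=7)
  i=7: ✓ (rhs at j=7)
Positions where it holds: {0, 4, 7} → 3.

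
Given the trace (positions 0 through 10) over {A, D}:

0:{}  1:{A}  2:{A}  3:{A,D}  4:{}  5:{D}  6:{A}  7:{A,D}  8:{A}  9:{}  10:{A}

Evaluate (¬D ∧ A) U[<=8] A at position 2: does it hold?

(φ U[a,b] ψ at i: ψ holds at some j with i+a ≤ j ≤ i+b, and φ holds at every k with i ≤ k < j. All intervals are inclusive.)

Need some j in [2,10] with A, and (¬D ∧ A) at every k in [2,j-1].
  j=2: A holds; no prefix to check → satisfied.

True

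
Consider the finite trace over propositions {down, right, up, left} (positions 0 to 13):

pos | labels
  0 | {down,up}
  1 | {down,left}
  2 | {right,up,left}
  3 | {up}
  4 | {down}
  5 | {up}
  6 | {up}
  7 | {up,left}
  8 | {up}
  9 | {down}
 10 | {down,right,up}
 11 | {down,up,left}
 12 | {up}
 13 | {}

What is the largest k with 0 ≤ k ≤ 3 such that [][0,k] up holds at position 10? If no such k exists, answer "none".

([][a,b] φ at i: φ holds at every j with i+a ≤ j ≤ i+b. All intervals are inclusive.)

up must hold from j=10 onward; find where it first fails.
  j=10: holds
  j=11: holds
  j=12: holds
  j=13: fails
Holds on [10,12], so largest k = 2.

2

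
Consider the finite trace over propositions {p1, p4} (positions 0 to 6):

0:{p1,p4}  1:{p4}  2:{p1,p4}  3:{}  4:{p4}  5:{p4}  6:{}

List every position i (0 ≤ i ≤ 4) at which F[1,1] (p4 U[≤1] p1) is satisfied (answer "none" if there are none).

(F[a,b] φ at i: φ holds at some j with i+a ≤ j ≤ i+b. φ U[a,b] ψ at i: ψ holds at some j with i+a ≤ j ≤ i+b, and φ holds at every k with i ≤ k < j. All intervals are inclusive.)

0, 1

Evaluate at each i in [0,4]:
  i=0: ✓ (witness j=1)
  i=1: ✓ (witness j=2)
  i=2: ✗ (none in [3,3])
  i=3: ✗ (none in [4,4])
  i=4: ✗ (none in [5,5])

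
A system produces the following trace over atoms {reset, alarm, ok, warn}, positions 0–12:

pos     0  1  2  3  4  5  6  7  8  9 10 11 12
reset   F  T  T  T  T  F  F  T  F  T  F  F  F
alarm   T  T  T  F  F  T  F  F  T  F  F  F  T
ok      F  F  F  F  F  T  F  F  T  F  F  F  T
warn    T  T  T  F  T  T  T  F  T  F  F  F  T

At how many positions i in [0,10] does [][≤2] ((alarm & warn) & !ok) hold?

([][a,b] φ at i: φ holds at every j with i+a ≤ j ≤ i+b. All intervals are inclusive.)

1

Evaluate at each i in [0,10]:
  i=0: ✓ (all of [0,2])
  i=1: ✗ (fails at j=3)
  i=2: ✗ (fails at j=3)
  i=3: ✗ (fails at j=3)
  i=4: ✗ (fails at j=4)
  i=5: ✗ (fails at j=5)
  i=6: ✗ (fails at j=6)
  i=7: ✗ (fails at j=7)
  i=8: ✗ (fails at j=8)
  i=9: ✗ (fails at j=9)
  i=10: ✗ (fails at j=10)
Positions where it holds: {0} → 1.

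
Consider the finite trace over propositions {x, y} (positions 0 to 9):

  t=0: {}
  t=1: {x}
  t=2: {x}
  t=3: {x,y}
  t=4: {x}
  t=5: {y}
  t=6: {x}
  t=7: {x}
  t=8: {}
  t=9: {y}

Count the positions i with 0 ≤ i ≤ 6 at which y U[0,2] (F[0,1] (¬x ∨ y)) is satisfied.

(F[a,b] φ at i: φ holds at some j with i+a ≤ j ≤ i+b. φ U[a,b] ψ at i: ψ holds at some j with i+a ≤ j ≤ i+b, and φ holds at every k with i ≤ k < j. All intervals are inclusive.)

Evaluate at each i in [0,6]:
  i=0: ✓ (rhs at j=0)
  i=1: ✗ (lhs fails at k=1 before rhs at j=2)
  i=2: ✓ (rhs at j=2)
  i=3: ✓ (rhs at j=3)
  i=4: ✓ (rhs at j=4)
  i=5: ✓ (rhs at j=5)
  i=6: ✗ (lhs fails at k=6 before rhs at j=7)
Positions where it holds: {0, 2, 3, 4, 5} → 5.

5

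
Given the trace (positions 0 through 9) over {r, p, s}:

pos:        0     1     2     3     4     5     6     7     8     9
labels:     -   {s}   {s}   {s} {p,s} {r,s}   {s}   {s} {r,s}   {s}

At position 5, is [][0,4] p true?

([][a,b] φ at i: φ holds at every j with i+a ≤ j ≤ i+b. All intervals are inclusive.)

Check p at every j in [5,9]:
  j=5: false
  j=6: false
  j=7: false
  j=8: false
  j=9: false
Fails at j=5 → formula fails.

Does not hold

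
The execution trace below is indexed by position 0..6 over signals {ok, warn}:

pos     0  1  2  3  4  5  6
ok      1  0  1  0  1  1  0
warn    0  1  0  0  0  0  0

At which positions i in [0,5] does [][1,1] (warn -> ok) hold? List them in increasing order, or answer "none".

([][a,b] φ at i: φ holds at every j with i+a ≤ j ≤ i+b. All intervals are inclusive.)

1, 2, 3, 4, 5

Evaluate at each i in [0,5]:
  i=0: ✗ (fails at j=1)
  i=1: ✓ (all of [2,2])
  i=2: ✓ (all of [3,3])
  i=3: ✓ (all of [4,4])
  i=4: ✓ (all of [5,5])
  i=5: ✓ (all of [6,6])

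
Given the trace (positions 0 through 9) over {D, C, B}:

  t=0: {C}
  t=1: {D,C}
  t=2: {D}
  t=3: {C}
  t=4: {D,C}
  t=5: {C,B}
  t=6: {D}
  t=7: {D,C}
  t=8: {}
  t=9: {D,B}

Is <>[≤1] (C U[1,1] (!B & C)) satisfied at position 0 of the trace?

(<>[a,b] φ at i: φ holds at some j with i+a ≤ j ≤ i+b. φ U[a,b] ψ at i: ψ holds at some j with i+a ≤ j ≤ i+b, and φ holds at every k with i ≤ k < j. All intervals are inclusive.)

Check (C U[1,1] (!B & C)) at each j in [0,1]:
  j=0: holds
  j=1: fails
Found at j=0 → formula holds.

Yes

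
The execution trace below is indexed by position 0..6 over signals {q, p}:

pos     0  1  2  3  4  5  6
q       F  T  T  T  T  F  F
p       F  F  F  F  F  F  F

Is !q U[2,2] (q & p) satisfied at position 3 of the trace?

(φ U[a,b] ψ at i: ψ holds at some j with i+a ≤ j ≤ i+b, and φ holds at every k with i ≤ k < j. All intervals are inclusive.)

Does not hold

Need some j in [5,5] with (q & p), and !q at every k in [3,j-1].
  j=5: (q & p) false.
No j in the window works → until fails.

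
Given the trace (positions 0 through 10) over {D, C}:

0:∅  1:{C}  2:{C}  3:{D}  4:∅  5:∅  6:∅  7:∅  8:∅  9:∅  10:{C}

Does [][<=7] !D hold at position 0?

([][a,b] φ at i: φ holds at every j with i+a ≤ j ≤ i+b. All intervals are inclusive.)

No

Check !D at every j in [0,7]:
  j=0: true
  j=1: true
  j=2: true
  j=3: false
  j=4: true
  j=5: true
  j=6: true
  j=7: true
Fails at j=3 → formula fails.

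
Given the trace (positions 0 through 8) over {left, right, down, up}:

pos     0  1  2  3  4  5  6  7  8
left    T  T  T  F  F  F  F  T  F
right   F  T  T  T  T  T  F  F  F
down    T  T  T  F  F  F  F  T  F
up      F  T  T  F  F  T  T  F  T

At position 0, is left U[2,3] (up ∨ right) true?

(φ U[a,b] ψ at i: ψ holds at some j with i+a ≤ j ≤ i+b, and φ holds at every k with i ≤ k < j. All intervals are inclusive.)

Holds

Need some j in [2,3] with (up ∨ right), and left at every k in [0,j-1].
  j=2: (up ∨ right) holds; left holds at every k in [0,1] → satisfied.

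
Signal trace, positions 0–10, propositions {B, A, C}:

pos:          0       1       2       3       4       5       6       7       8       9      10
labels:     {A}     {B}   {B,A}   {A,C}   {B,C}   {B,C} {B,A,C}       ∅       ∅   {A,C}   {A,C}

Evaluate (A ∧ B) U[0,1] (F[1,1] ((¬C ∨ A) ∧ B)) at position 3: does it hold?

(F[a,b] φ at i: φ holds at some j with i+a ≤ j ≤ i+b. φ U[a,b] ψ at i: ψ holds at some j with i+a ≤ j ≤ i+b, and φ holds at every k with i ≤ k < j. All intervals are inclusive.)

Need some j in [3,4] with F[1,1] ((¬C ∨ A) ∧ B), and (A ∧ B) at every k in [3,j-1].
  j=3: F[1,1] ((¬C ∨ A) ∧ B) — fails (none in [4,4]).
  j=4: F[1,1] ((¬C ∨ A) ∧ B) — fails (none in [5,5]).
No j in the window works → until fails.

No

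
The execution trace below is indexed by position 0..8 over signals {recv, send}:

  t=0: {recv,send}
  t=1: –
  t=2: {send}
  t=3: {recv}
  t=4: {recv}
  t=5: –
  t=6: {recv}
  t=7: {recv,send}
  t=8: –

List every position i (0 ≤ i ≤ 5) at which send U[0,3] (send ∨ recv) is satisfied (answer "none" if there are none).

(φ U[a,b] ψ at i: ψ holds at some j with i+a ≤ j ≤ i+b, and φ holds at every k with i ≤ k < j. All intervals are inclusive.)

0, 2, 3, 4

Evaluate at each i in [0,5]:
  i=0: ✓ (rhs at j=0)
  i=1: ✗ (lhs fails at k=1 before rhs at j=2)
  i=2: ✓ (rhs at j=2)
  i=3: ✓ (rhs at j=3)
  i=4: ✓ (rhs at j=4)
  i=5: ✗ (lhs fails at k=5 before rhs at j=6)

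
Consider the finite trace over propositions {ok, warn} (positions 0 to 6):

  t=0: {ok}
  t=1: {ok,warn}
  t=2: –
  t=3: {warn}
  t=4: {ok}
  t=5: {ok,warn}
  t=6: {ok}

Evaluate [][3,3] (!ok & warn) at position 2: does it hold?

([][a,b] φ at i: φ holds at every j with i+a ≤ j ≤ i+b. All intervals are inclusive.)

Check (!ok & warn) at every j in [5,5]:
  j=5: false
Fails at j=5 → formula fails.

False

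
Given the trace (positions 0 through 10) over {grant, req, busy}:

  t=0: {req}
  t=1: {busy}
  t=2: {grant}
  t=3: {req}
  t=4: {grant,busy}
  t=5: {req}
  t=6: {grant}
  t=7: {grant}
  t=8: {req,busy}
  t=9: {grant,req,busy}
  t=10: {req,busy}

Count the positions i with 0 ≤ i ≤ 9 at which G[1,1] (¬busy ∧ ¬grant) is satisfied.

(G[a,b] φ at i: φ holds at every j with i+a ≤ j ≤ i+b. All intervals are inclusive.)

Evaluate at each i in [0,9]:
  i=0: ✗ (fails at j=1)
  i=1: ✗ (fails at j=2)
  i=2: ✓ (all of [3,3])
  i=3: ✗ (fails at j=4)
  i=4: ✓ (all of [5,5])
  i=5: ✗ (fails at j=6)
  i=6: ✗ (fails at j=7)
  i=7: ✗ (fails at j=8)
  i=8: ✗ (fails at j=9)
  i=9: ✗ (fails at j=10)
Positions where it holds: {2, 4} → 2.

2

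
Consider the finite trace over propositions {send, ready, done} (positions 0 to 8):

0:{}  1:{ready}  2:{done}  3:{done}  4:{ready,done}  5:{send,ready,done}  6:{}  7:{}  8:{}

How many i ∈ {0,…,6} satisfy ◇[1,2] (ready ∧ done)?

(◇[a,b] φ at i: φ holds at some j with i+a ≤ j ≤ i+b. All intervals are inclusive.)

Evaluate at each i in [0,6]:
  i=0: ✗ (none in [1,2])
  i=1: ✗ (none in [2,3])
  i=2: ✓ (witness j=4)
  i=3: ✓ (witness j=4)
  i=4: ✓ (witness j=5)
  i=5: ✗ (none in [6,7])
  i=6: ✗ (none in [7,8])
Positions where it holds: {2, 3, 4} → 3.

3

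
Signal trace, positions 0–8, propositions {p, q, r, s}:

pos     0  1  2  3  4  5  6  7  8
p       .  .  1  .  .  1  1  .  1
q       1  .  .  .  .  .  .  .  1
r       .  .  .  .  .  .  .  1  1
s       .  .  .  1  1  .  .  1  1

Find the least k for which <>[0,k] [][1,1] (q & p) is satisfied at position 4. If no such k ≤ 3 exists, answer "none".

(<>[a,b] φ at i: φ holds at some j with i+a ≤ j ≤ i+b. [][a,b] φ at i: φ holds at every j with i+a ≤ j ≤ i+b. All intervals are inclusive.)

3

Scan j = 4,5,… for [][1,1] (q & p):
  j=4: fails
  j=5: fails
  j=6: fails
  j=7: holds
First hit at j=7, so smallest k = 7-4 = 3.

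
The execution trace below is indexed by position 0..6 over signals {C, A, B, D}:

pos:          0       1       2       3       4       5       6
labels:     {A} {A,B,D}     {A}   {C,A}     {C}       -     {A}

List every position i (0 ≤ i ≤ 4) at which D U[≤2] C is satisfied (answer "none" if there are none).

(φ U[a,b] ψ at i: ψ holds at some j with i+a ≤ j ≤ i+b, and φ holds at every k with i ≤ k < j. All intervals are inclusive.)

Evaluate at each i in [0,4]:
  i=0: ✗ (no rhs in [0,2])
  i=1: ✗ (lhs fails at k=2 before rhs at j=3)
  i=2: ✗ (lhs fails at k=2 before rhs at j=3)
  i=3: ✓ (rhs at j=3)
  i=4: ✓ (rhs at j=4)

3, 4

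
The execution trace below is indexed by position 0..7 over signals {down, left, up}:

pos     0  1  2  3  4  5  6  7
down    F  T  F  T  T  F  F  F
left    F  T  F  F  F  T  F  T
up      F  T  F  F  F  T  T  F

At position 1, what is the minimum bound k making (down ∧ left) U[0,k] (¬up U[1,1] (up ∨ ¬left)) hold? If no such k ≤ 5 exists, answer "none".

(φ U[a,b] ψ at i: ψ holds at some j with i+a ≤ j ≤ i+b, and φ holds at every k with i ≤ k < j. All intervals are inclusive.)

1

Need earliest j ≥ 1 with (¬up U[1,1] (up ∨ ¬left)), and (down ∧ left) at every k in [1,j-1].
  j=1: rhs fails.
  j=2: rhs holds; lhs holds on [1,1]. k = 1.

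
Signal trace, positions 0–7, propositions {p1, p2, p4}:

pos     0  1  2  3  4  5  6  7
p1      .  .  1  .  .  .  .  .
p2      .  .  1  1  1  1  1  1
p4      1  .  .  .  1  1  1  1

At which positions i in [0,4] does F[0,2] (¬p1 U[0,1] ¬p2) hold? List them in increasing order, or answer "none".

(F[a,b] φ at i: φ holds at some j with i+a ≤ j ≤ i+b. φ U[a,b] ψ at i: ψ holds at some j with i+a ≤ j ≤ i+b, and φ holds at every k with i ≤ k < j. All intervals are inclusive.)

Evaluate at each i in [0,4]:
  i=0: ✓ (witness j=0)
  i=1: ✓ (witness j=1)
  i=2: ✗ (none in [2,4])
  i=3: ✗ (none in [3,5])
  i=4: ✗ (none in [4,6])

0, 1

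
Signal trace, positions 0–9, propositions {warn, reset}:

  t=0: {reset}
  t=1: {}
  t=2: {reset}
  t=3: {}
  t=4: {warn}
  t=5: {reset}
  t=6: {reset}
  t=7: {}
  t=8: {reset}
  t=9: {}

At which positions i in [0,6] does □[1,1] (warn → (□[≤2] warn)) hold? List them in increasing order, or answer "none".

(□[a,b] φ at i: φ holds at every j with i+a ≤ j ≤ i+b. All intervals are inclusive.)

0, 1, 2, 4, 5, 6

Evaluate at each i in [0,6]:
  i=0: ✓ (all of [1,1])
  i=1: ✓ (all of [2,2])
  i=2: ✓ (all of [3,3])
  i=3: ✗ (fails at j=4)
  i=4: ✓ (all of [5,5])
  i=5: ✓ (all of [6,6])
  i=6: ✓ (all of [7,7])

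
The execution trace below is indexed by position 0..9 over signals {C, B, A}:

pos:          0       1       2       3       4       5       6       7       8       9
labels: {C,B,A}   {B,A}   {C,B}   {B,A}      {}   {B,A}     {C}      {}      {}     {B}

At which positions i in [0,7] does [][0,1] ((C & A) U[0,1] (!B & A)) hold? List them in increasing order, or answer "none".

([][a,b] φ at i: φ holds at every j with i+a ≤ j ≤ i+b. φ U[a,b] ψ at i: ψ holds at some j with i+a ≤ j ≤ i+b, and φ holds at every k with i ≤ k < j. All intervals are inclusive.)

Evaluate at each i in [0,7]:
  i=0: ✗ (fails at j=0)
  i=1: ✗ (fails at j=1)
  i=2: ✗ (fails at j=2)
  i=3: ✗ (fails at j=3)
  i=4: ✗ (fails at j=4)
  i=5: ✗ (fails at j=5)
  i=6: ✗ (fails at j=6)
  i=7: ✗ (fails at j=7)

none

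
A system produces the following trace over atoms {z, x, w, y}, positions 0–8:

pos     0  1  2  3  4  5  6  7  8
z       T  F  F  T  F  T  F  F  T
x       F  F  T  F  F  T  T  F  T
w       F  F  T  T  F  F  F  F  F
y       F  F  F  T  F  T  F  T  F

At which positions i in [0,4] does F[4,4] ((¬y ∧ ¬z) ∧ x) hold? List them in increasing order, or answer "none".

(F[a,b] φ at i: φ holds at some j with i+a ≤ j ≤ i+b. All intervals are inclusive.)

Evaluate at each i in [0,4]:
  i=0: ✗ (none in [4,4])
  i=1: ✗ (none in [5,5])
  i=2: ✓ (witness j=6)
  i=3: ✗ (none in [7,7])
  i=4: ✗ (none in [8,8])

2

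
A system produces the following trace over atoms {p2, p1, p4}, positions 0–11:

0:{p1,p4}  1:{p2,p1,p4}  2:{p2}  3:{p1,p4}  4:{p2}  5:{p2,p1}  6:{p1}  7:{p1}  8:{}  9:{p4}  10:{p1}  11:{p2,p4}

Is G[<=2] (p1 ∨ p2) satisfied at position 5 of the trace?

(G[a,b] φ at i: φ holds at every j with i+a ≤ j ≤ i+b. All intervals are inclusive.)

Check (p1 ∨ p2) at every j in [5,7]:
  j=5: true
  j=6: true
  j=7: true
All positions satisfy it → formula holds.

Holds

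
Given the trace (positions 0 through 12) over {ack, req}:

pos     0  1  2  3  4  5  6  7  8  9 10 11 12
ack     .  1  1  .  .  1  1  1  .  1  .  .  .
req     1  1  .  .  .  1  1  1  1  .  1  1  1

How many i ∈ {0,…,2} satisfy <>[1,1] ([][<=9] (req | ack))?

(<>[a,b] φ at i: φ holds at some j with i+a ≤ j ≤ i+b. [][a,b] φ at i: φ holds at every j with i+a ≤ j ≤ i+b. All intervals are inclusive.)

0

Evaluate at each i in [0,2]:
  i=0: ✗ (none in [1,1])
  i=1: ✗ (none in [2,2])
  i=2: ✗ (none in [3,3])
Positions where it holds: {} → 0.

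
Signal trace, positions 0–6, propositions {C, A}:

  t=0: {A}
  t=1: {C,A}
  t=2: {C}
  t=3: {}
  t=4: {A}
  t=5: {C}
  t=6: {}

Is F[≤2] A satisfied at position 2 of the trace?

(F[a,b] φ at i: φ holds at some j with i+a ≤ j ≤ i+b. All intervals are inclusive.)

Check A at each j in [2,4]:
  j=2: false
  j=3: false
  j=4: true
Found at j=4 → formula holds.

Yes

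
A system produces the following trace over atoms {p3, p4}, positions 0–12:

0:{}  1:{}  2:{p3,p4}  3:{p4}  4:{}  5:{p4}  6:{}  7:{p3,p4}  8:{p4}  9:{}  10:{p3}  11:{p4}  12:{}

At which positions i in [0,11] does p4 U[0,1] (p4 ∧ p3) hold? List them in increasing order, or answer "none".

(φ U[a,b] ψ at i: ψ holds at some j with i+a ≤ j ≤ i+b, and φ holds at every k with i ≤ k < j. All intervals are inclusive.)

Evaluate at each i in [0,11]:
  i=0: ✗ (no rhs in [0,1])
  i=1: ✗ (lhs fails at k=1 before rhs at j=2)
  i=2: ✓ (rhs at j=2)
  i=3: ✗ (no rhs in [3,4])
  i=4: ✗ (no rhs in [4,5])
  i=5: ✗ (no rhs in [5,6])
  i=6: ✗ (lhs fails at k=6 before rhs at j=7)
  i=7: ✓ (rhs at j=7)
  i=8: ✗ (no rhs in [8,9])
  i=9: ✗ (no rhs in [9,10])
  i=10: ✗ (no rhs in [10,11])
  i=11: ✗ (no rhs in [11,12])

2, 7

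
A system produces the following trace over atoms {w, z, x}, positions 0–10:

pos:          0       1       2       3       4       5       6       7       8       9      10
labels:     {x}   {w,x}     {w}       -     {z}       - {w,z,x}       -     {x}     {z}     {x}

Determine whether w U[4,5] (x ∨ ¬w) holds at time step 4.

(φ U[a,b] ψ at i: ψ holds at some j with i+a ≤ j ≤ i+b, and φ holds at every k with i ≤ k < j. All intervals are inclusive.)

Need some j in [8,9] with (x ∨ ¬w), and w at every k in [4,j-1].
  j=8: (x ∨ ¬w) holds, but w fails at k=4 → not this j.
  j=9: (x ∨ ¬w) holds, but w fails at k=4 → not this j.
No j in the window works → until fails.

No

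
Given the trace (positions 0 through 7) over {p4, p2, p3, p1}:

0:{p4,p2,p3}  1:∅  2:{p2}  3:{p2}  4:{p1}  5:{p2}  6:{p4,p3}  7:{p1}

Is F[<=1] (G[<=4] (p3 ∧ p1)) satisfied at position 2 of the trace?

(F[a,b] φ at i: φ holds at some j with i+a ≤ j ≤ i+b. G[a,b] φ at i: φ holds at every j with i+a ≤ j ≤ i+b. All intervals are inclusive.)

No

Check G[<=4] (p3 ∧ p1) at each j in [2,3]:
  j=2: fails at 2
  j=3: fails at 3
No position in the window satisfies it → formula fails.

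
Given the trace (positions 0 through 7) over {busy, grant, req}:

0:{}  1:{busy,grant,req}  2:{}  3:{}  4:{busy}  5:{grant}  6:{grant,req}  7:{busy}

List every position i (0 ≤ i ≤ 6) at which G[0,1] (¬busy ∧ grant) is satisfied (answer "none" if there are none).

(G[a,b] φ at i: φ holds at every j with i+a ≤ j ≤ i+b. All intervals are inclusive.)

Evaluate at each i in [0,6]:
  i=0: ✗ (fails at j=0)
  i=1: ✗ (fails at j=1)
  i=2: ✗ (fails at j=2)
  i=3: ✗ (fails at j=3)
  i=4: ✗ (fails at j=4)
  i=5: ✓ (all of [5,6])
  i=6: ✗ (fails at j=7)

5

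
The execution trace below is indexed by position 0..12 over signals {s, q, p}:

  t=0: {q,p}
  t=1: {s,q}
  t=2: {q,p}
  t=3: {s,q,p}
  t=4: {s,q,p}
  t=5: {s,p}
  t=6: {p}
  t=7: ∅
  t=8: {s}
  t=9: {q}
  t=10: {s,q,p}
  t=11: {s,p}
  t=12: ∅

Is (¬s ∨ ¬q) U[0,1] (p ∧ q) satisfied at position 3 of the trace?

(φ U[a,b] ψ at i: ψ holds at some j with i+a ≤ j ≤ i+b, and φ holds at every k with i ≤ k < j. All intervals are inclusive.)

Need some j in [3,4] with (p ∧ q), and (¬s ∨ ¬q) at every k in [3,j-1].
  j=3: (p ∧ q) holds; no prefix to check → satisfied.

Holds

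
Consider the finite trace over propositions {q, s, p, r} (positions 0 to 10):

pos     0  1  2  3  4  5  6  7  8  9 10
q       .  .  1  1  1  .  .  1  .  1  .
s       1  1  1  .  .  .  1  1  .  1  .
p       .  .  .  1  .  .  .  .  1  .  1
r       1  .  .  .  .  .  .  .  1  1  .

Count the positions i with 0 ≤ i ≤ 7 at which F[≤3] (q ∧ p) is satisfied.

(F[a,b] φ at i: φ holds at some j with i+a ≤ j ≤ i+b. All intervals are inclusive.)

Evaluate at each i in [0,7]:
  i=0: ✓ (witness j=3)
  i=1: ✓ (witness j=3)
  i=2: ✓ (witness j=3)
  i=3: ✓ (witness j=3)
  i=4: ✗ (none in [4,7])
  i=5: ✗ (none in [5,8])
  i=6: ✗ (none in [6,9])
  i=7: ✗ (none in [7,10])
Positions where it holds: {0, 1, 2, 3} → 4.

4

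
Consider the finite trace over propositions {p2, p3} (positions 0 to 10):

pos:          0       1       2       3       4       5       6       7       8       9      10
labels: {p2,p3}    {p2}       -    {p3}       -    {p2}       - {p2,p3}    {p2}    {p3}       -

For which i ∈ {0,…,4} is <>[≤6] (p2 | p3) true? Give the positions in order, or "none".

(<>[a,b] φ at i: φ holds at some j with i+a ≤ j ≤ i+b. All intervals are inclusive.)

Evaluate at each i in [0,4]:
  i=0: ✓ (witness j=0)
  i=1: ✓ (witness j=1)
  i=2: ✓ (witness j=3)
  i=3: ✓ (witness j=3)
  i=4: ✓ (witness j=5)

0, 1, 2, 3, 4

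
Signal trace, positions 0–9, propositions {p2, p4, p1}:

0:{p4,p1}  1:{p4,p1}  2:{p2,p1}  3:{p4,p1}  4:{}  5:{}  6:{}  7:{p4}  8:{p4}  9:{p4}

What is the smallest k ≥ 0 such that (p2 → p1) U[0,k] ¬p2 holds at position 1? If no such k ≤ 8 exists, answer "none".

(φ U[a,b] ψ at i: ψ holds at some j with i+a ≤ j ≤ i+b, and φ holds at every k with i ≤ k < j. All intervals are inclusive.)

Need earliest j ≥ 1 with ¬p2, and (p2 → p1) at every k in [1,j-1].
  j=1: rhs holds (empty prefix). k = 0.

0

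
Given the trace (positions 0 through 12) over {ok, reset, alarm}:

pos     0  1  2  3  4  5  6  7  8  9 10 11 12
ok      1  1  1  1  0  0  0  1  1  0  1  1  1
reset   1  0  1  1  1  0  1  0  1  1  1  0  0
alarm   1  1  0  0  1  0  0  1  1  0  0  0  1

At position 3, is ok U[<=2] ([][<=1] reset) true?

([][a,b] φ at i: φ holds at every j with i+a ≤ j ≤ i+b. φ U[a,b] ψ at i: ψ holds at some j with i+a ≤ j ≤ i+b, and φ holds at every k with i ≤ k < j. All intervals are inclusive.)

Need some j in [3,5] with [][<=1] reset, and ok at every k in [3,j-1].
  j=3: [][<=1] reset holds; no prefix to check → satisfied.

Yes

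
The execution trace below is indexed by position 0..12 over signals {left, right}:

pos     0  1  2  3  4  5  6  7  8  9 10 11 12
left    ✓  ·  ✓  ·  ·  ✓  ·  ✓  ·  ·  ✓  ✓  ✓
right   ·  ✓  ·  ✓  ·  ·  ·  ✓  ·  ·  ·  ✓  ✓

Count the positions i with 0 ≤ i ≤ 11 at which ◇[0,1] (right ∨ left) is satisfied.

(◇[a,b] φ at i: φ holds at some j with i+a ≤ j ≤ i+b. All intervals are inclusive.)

Evaluate at each i in [0,11]:
  i=0: ✓ (witness j=0)
  i=1: ✓ (witness j=1)
  i=2: ✓ (witness j=2)
  i=3: ✓ (witness j=3)
  i=4: ✓ (witness j=5)
  i=5: ✓ (witness j=5)
  i=6: ✓ (witness j=7)
  i=7: ✓ (witness j=7)
  i=8: ✗ (none in [8,9])
  i=9: ✓ (witness j=10)
  i=10: ✓ (witness j=10)
  i=11: ✓ (witness j=11)
Positions where it holds: {0, 1, 2, 3, 4, 5, 6, 7, 9, 10, 11} → 11.

11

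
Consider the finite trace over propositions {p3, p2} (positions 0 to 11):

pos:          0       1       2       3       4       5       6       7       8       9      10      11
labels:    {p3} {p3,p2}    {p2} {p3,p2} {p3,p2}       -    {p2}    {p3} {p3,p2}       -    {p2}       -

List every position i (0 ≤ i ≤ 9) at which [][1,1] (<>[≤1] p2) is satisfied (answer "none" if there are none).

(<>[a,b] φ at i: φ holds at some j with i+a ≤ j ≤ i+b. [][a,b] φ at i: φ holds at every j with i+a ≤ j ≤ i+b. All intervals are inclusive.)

0, 1, 2, 3, 4, 5, 6, 7, 8, 9

Evaluate at each i in [0,9]:
  i=0: ✓ (all of [1,1])
  i=1: ✓ (all of [2,2])
  i=2: ✓ (all of [3,3])
  i=3: ✓ (all of [4,4])
  i=4: ✓ (all of [5,5])
  i=5: ✓ (all of [6,6])
  i=6: ✓ (all of [7,7])
  i=7: ✓ (all of [8,8])
  i=8: ✓ (all of [9,9])
  i=9: ✓ (all of [10,10])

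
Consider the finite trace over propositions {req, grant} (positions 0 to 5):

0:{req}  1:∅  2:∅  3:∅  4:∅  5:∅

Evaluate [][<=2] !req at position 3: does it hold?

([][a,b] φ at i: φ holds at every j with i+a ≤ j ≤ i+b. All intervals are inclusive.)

Holds

Check !req at every j in [3,5]:
  j=3: true
  j=4: true
  j=5: true
All positions satisfy it → formula holds.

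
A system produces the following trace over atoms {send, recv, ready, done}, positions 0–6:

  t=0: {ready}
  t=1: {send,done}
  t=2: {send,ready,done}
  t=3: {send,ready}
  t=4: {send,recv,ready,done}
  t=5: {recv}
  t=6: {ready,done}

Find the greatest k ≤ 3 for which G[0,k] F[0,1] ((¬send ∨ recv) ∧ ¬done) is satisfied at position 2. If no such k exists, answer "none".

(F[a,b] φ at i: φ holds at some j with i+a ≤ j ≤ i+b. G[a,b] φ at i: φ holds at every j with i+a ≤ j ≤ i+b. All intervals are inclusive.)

none

F[0,1] ((¬send ∨ recv) ∧ ¬done) must hold from j=2 onward; find where it first fails.
  j=2: fails → no k works.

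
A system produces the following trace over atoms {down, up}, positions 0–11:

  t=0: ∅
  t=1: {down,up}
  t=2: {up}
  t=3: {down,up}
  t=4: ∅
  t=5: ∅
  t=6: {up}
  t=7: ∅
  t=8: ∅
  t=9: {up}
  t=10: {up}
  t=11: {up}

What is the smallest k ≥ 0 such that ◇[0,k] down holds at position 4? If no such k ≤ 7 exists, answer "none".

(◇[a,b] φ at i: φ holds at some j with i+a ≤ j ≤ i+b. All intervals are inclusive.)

none

Scan j = 4,5,… for down:
  j=4: fails
  j=5: fails
  j=6: fails
  j=7: fails
  j=8: fails
  j=9: fails
  j=10: fails
  j=11: fails
No j in [4,11] satisfies it → none.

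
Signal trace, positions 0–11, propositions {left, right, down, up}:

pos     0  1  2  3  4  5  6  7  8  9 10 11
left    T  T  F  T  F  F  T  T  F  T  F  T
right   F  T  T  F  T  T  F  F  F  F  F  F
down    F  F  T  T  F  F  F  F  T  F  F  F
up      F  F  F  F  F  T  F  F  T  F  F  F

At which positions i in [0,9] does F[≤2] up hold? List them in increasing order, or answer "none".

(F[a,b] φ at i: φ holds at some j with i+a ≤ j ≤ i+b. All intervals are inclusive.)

Evaluate at each i in [0,9]:
  i=0: ✗ (none in [0,2])
  i=1: ✗ (none in [1,3])
  i=2: ✗ (none in [2,4])
  i=3: ✓ (witness j=5)
  i=4: ✓ (witness j=5)
  i=5: ✓ (witness j=5)
  i=6: ✓ (witness j=8)
  i=7: ✓ (witness j=8)
  i=8: ✓ (witness j=8)
  i=9: ✗ (none in [9,11])

3, 4, 5, 6, 7, 8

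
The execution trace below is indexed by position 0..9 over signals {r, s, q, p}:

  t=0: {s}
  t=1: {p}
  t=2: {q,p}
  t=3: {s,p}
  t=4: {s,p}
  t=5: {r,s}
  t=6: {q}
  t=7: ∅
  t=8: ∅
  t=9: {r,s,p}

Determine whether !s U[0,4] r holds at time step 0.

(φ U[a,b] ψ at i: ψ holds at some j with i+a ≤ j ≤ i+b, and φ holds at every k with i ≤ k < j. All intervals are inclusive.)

No

Need some j in [0,4] with r, and !s at every k in [0,j-1].
  j=0: r false.
  j=1: r false.
  j=2: r false.
  j=3: r false.
  j=4: r false.
No j in the window works → until fails.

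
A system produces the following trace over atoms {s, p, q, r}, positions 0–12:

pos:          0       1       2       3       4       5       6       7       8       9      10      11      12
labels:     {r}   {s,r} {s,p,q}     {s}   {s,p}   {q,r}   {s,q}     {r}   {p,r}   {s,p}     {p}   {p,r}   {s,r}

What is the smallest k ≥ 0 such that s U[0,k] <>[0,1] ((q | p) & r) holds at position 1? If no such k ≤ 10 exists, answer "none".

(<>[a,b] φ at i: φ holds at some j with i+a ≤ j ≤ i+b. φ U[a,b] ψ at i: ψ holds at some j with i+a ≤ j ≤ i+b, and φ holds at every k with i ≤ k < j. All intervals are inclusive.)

3

Need earliest j ≥ 1 with <>[0,1] ((q | p) & r), and s at every k in [1,j-1].
  j=1: rhs fails.
  j=2: rhs fails.
  j=3: rhs fails.
  j=4: rhs holds; lhs holds on [1,3]. k = 3.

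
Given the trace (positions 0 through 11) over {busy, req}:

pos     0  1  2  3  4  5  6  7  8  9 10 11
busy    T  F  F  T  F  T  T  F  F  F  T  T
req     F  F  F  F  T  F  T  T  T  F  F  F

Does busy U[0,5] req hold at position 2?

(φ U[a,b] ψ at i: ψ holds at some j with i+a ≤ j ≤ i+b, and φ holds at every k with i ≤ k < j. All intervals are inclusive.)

Need some j in [2,7] with req, and busy at every k in [2,j-1].
  j=2: req false.
  j=3: req false.
  j=4: req holds, but busy fails at k=2 → not this j.
  j=5: req false.
  j=6: req holds, but busy fails at k=2 → not this j.
  j=7: req holds, but busy fails at k=2 → not this j.
No j in the window works → until fails.

No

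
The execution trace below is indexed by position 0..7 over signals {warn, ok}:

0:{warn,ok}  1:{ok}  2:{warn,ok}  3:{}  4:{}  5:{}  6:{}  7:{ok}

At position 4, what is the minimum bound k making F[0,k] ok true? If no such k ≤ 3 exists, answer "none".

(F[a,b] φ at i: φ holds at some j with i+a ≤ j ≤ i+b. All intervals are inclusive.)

Scan j = 4,5,… for ok:
  j=4: fails
  j=5: fails
  j=6: fails
  j=7: holds
First hit at j=7, so smallest k = 7-4 = 3.

3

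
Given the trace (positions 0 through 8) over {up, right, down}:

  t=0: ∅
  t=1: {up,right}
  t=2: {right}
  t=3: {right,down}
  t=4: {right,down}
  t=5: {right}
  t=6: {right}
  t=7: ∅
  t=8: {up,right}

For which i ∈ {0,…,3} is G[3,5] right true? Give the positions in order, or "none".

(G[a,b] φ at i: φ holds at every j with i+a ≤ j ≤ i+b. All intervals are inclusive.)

0, 1

Evaluate at each i in [0,3]:
  i=0: ✓ (all of [3,5])
  i=1: ✓ (all of [4,6])
  i=2: ✗ (fails at j=7)
  i=3: ✗ (fails at j=7)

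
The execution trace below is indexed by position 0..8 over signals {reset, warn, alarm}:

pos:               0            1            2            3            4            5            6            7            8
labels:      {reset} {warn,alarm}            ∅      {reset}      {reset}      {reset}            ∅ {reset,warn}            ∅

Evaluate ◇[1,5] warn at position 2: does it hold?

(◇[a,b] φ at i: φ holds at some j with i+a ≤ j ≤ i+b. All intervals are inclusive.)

True

Check warn at each j in [3,7]:
  j=3: false
  j=4: false
  j=5: false
  j=6: false
  j=7: true
Found at j=7 → formula holds.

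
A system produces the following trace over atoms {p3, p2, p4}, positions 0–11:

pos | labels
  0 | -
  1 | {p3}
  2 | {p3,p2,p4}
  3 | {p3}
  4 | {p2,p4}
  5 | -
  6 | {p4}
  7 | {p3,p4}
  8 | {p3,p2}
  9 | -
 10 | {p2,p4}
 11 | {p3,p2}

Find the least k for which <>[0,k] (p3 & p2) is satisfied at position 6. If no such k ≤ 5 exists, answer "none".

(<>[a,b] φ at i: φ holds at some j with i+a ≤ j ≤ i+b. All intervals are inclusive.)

Scan j = 6,7,… for (p3 & p2):
  j=6: fails
  j=7: fails
  j=8: holds
First hit at j=8, so smallest k = 8-6 = 2.

2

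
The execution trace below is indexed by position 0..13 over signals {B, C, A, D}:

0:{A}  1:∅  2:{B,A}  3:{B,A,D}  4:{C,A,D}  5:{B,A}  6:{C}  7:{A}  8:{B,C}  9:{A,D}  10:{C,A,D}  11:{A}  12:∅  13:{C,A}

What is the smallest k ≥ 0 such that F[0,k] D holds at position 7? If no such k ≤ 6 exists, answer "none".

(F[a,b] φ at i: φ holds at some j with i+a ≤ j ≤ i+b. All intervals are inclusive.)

2

Scan j = 7,8,… for D:
  j=7: fails
  j=8: fails
  j=9: holds
First hit at j=9, so smallest k = 9-7 = 2.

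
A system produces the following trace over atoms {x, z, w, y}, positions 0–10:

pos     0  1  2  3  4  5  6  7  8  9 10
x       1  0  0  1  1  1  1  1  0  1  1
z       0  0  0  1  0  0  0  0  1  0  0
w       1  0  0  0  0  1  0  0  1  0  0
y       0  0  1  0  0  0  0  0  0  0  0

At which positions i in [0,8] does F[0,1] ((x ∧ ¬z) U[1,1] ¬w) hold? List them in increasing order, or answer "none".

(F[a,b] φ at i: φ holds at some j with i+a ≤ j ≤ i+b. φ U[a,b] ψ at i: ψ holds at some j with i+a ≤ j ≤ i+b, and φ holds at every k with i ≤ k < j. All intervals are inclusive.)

0, 4, 5, 6, 8

Evaluate at each i in [0,8]:
  i=0: ✓ (witness j=0)
  i=1: ✗ (none in [1,2])
  i=2: ✗ (none in [2,3])
  i=3: ✗ (none in [3,4])
  i=4: ✓ (witness j=5)
  i=5: ✓ (witness j=5)
  i=6: ✓ (witness j=6)
  i=7: ✗ (none in [7,8])
  i=8: ✓ (witness j=9)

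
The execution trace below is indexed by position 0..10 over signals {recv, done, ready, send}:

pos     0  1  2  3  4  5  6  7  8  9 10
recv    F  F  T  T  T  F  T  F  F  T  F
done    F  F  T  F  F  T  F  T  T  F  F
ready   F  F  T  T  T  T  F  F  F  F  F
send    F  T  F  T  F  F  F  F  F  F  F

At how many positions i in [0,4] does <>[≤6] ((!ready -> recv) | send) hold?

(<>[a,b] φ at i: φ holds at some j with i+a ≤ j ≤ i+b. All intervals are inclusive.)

5

Evaluate at each i in [0,4]:
  i=0: ✓ (witness j=1)
  i=1: ✓ (witness j=1)
  i=2: ✓ (witness j=2)
  i=3: ✓ (witness j=3)
  i=4: ✓ (witness j=4)
Positions where it holds: {0, 1, 2, 3, 4} → 5.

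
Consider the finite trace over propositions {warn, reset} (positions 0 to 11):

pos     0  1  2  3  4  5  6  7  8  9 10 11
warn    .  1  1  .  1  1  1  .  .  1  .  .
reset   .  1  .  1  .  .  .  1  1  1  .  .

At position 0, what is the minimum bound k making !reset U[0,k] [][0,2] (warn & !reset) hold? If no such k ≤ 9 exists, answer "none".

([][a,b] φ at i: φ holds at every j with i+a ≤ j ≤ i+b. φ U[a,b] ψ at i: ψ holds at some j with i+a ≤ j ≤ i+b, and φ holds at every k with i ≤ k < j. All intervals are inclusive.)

Need earliest j ≥ 0 with [][0,2] (warn & !reset), and !reset at every k in [0,j-1].
  j=0: rhs fails.
  j=1: rhs fails.
  j=2: rhs fails.
  j=3: rhs fails.
  j=4: rhs holds but lhs fails at k=1.
  j=5: rhs fails.
  j=6: rhs fails.
  j=7: rhs fails.
  j=8: rhs fails.
  j=9: rhs fails.
No witness within the range → none.

none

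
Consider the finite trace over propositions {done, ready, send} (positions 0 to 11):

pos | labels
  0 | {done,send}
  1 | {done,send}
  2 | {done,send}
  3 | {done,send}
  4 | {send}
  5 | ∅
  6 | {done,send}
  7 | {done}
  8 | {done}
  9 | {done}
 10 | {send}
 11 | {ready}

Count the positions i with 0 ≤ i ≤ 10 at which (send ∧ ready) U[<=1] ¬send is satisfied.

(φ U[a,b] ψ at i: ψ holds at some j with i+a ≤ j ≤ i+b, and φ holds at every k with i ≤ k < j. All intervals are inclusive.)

4

Evaluate at each i in [0,10]:
  i=0: ✗ (no rhs in [0,1])
  i=1: ✗ (no rhs in [1,2])
  i=2: ✗ (no rhs in [2,3])
  i=3: ✗ (no rhs in [3,4])
  i=4: ✗ (lhs fails at k=4 before rhs at j=5)
  i=5: ✓ (rhs at j=5)
  i=6: ✗ (lhs fails at k=6 before rhs at j=7)
  i=7: ✓ (rhs at j=7)
  i=8: ✓ (rhs at j=8)
  i=9: ✓ (rhs at j=9)
  i=10: ✗ (lhs fails at k=10 before rhs at j=11)
Positions where it holds: {5, 7, 8, 9} → 4.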